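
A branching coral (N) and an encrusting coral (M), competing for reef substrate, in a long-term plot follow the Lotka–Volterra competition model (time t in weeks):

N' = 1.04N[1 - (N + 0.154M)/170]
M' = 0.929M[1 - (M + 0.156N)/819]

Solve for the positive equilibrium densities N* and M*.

N* ≈ 45, M* ≈ 812

Setting both brackets to zero gives the nullclines N + 0.154M = 170 and 0.156N + M = 819.
Substituting M = 819 - 0.156N into the first: N(1 - 0.154·0.156) = 170 - 0.154·819.
So N* = 43.9/0.976 = 45, and then M* = 819 - 0.156·45 = 812.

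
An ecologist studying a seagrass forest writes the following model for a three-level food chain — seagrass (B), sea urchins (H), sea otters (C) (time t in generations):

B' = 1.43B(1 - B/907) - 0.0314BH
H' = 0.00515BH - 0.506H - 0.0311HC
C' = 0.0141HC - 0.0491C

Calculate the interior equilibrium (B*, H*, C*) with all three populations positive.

From dC/dt = 0: 0.0141H* = 0.0491, so H* = 3.48.
From dB/dt = 0: 1.43(1 - B*/907) = 0.0314·3.48, giving B* = 907·(1 - 0.0765) = 838.
From dH/dt = 0: 0.00515·838 - 0.506 = 0.0311C*, so C* = 3.81/0.0311 = 122.

B* ≈ 838, H* ≈ 3.48, C* ≈ 122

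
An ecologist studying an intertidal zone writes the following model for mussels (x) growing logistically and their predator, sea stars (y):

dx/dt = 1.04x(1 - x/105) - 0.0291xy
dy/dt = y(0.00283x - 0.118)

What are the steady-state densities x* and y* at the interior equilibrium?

x* ≈ 41.7, y* ≈ 21.5

From dy/dt = 0 with y > 0: 0.00283x* = 0.118, so x* = 41.7.
Substitute into dx/dt = 0: 1.04(1 - 41.7/105) = 0.0291y*.
The bracket is 0.603, giving y* = 0.627/0.0291 = 21.5.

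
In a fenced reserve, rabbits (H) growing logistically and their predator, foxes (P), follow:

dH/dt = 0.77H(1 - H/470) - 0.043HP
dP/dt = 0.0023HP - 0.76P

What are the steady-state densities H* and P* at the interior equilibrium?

From dP/dt = 0 with P > 0: 0.0023H* = 0.76, so H* = 330.
Substitute into dH/dt = 0: 0.77(1 - 330/470) = 0.043P*.
The bracket is 0.297, giving P* = 0.229/0.043 = 5.32.

H* ≈ 330, P* ≈ 5.32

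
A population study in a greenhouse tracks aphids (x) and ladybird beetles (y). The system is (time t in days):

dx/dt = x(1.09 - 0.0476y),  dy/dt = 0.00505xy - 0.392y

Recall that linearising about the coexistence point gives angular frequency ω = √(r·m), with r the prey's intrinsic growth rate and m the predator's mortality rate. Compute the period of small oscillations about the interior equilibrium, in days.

Here r = 1.09 and m = 0.392, so r·m = 0.427.
ω = √0.427 = 0.654 per day, hence T = 2π/ω ≈ 9.61 days.

T ≈ 9.61 days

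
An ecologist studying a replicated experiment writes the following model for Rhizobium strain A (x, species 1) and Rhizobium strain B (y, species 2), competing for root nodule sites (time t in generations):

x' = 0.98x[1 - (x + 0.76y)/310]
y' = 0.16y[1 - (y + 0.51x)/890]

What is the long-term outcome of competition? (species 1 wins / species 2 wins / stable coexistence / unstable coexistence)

Compare the nullcline intercepts: K1/α12 = 310/0.76 = 408 < K2 = 890; K2/α21 = 890/0.51 = 1750 > K1 = 310.
Since the inequalities point opposite ways, species 2 can invade but species 1 cannot.

species 2 excludes species 1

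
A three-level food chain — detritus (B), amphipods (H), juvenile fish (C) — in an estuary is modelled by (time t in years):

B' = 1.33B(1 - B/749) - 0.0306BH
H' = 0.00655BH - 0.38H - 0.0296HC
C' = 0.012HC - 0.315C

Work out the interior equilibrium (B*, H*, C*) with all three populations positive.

B* ≈ 297, H* ≈ 26.2, C* ≈ 52.8

From dC/dt = 0: 0.012H* = 0.315, so H* = 26.2.
From dB/dt = 0: 1.33(1 - B*/749) = 0.0306·26.2, giving B* = 749·(1 - 0.604) = 297.
From dH/dt = 0: 0.00655·297 - 0.38 = 0.0296C*, so C* = 1.56/0.0296 = 52.8.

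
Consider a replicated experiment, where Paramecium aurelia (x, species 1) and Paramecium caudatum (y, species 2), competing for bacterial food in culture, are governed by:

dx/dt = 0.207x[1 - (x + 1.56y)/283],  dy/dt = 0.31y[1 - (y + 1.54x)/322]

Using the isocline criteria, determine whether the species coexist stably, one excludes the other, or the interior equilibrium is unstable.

unstable coexistence (outcome depends on initial conditions)

Compare the nullcline intercepts: K1/α12 = 283/1.56 = 181 < K2 = 322; K2/α21 = 322/1.54 = 209 < K1 = 283.
Since both are reversed, neither can invade when rare; the interior point is a saddle.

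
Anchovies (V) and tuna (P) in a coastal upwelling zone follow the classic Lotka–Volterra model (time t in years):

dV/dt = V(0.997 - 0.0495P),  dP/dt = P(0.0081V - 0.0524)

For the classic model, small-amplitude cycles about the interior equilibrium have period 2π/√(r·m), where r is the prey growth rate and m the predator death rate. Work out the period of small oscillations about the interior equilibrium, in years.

T ≈ 27.5 years

Here r = 0.997 and m = 0.0524, so r·m = 0.0522.
ω = √0.0522 = 0.229 per year, hence T = 2π/ω ≈ 27.5 years.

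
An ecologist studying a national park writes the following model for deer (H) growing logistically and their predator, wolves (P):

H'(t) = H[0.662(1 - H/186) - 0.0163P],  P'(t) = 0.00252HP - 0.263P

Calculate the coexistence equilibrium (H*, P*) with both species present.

H* ≈ 104, P* ≈ 17.8

From dP/dt = 0 with P > 0: 0.00252H* = 0.263, so H* = 104.
Substitute into dH/dt = 0: 0.662(1 - 104/186) = 0.0163P*.
The bracket is 0.439, giving P* = 0.291/0.0163 = 17.8.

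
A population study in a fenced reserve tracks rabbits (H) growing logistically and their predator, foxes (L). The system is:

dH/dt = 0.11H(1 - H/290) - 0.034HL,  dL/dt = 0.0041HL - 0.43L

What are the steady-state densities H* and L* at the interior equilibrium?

From dL/dt = 0 with L > 0: 0.0041H* = 0.43, so H* = 105.
Substitute into dH/dt = 0: 0.11(1 - 105/290) = 0.034L*.
The bracket is 0.638, giving L* = 0.0702/0.034 = 2.07.

H* ≈ 105, L* ≈ 2.07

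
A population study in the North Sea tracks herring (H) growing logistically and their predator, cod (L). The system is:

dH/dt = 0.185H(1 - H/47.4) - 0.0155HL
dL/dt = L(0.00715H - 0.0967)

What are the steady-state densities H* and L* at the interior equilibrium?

H* ≈ 13.5, L* ≈ 8.53

From dL/dt = 0 with L > 0: 0.00715H* = 0.0967, so H* = 13.5.
Substitute into dH/dt = 0: 0.185(1 - 13.5/47.4) = 0.0155L*.
The bracket is 0.715, giving L* = 0.132/0.0155 = 8.53.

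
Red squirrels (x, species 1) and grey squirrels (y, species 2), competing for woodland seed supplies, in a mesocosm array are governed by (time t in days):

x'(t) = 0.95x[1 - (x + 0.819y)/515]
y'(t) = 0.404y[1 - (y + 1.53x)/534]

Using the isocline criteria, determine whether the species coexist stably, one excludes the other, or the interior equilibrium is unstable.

species 1 excludes species 2

Compare the nullcline intercepts: K1/α12 = 515/0.819 = 629 > K2 = 534; K2/α21 = 534/1.53 = 349 < K1 = 515.
Since the inequalities point opposite ways, species 1 can invade but species 2 cannot.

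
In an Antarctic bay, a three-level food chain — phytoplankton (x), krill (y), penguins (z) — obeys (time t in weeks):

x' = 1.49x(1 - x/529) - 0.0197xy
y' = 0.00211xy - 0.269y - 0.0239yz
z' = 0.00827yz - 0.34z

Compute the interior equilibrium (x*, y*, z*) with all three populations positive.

From dz/dt = 0: 0.00827y* = 0.34, so y* = 41.1.
From dx/dt = 0: 1.49(1 - x*/529) = 0.0197·41.1, giving x* = 529·(1 - 0.544) = 241.
From dy/dt = 0: 0.00211·241 - 0.269 = 0.0239z*, so z* = 0.24/0.0239 = 10.1.

x* ≈ 241, y* ≈ 41.1, z* ≈ 10.1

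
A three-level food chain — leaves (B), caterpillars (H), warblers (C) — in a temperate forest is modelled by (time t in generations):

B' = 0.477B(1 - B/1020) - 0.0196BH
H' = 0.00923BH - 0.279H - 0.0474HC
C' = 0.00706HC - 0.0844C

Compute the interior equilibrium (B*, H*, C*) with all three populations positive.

From dC/dt = 0: 0.00706H* = 0.0844, so H* = 12.
From dB/dt = 0: 0.477(1 - B*/1020) = 0.0196·12, giving B* = 1020·(1 - 0.491) = 519.
From dH/dt = 0: 0.00923·519 - 0.279 = 0.0474C*, so C* = 4.51/0.0474 = 95.2.

B* ≈ 519, H* ≈ 12, C* ≈ 95.2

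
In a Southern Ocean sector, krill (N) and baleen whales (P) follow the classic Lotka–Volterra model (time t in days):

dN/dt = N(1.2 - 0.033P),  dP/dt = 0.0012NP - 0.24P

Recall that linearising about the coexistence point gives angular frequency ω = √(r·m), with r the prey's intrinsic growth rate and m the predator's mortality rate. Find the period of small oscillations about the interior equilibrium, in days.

Here r = 1.2 and m = 0.24, so r·m = 0.288.
ω = √0.288 = 0.537 per day, hence T = 2π/ω ≈ 11.7 days.

T ≈ 11.7 days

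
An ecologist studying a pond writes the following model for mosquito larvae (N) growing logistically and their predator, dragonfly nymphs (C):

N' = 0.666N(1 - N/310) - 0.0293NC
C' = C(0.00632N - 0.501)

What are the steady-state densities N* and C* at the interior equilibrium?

N* ≈ 79.3, C* ≈ 16.9

From dC/dt = 0 with C > 0: 0.00632N* = 0.501, so N* = 79.3.
Substitute into dN/dt = 0: 0.666(1 - 79.3/310) = 0.0293C*.
The bracket is 0.744, giving C* = 0.496/0.0293 = 16.9.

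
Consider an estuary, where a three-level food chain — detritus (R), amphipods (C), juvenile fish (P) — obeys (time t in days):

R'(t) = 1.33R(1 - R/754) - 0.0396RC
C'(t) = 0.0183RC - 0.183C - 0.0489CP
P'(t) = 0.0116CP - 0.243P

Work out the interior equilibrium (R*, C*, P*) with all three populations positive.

From dP/dt = 0: 0.0116C* = 0.243, so C* = 20.9.
From dR/dt = 0: 1.33(1 - R*/754) = 0.0396·20.9, giving R* = 754·(1 - 0.624) = 284.
From dC/dt = 0: 0.0183·284 - 0.183 = 0.0489P*, so P* = 5.01/0.0489 = 102.

R* ≈ 284, C* ≈ 20.9, P* ≈ 102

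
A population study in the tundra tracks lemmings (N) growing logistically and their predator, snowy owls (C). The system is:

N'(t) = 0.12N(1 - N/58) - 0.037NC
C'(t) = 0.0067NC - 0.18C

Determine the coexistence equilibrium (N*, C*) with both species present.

N* ≈ 26.9, C* ≈ 1.74

From dC/dt = 0 with C > 0: 0.0067N* = 0.18, so N* = 26.9.
Substitute into dN/dt = 0: 0.12(1 - 26.9/58) = 0.037C*.
The bracket is 0.537, giving C* = 0.0644/0.037 = 1.74.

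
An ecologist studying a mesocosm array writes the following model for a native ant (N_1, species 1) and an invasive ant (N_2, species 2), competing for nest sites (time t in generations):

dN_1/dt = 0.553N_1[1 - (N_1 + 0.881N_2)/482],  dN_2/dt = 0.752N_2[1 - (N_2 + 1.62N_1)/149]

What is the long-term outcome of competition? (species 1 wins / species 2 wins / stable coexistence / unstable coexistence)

Compare the nullcline intercepts: K1/α12 = 482/0.881 = 547 > K2 = 149; K2/α21 = 149/1.62 = 92 < K1 = 482.
Since the inequalities point opposite ways, species 1 can invade but species 2 cannot.

species 1 excludes species 2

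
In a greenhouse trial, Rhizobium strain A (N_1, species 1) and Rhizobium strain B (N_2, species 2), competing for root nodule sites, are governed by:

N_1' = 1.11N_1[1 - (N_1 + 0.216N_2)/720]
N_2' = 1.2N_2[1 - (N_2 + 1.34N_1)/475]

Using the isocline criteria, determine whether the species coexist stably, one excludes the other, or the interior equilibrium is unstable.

Compare the nullcline intercepts: K1/α12 = 720/0.216 = 3330 > K2 = 475; K2/α21 = 475/1.34 = 354 < K1 = 720.
Since the inequalities point opposite ways, species 1 can invade but species 2 cannot.

species 1 excludes species 2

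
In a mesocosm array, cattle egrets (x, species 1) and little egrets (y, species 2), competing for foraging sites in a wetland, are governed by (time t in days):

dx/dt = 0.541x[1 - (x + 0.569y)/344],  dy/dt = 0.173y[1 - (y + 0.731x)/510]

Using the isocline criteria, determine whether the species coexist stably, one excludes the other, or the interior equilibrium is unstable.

Compare the nullcline intercepts: K1/α12 = 344/0.569 = 605 > K2 = 510; K2/α21 = 510/0.731 = 698 > K1 = 344.
Since both inequalities hold, each species can invade when rare, so the interior equilibrium is stable.

stable coexistence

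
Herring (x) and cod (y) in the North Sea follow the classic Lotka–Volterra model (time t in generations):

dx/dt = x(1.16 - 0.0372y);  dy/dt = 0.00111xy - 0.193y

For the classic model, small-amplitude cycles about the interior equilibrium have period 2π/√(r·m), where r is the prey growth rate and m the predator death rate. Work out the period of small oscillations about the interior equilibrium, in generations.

Here r = 1.16 and m = 0.193, so r·m = 0.224.
ω = √0.224 = 0.473 per generation, hence T = 2π/ω ≈ 13.3 generations.

T ≈ 13.3 generations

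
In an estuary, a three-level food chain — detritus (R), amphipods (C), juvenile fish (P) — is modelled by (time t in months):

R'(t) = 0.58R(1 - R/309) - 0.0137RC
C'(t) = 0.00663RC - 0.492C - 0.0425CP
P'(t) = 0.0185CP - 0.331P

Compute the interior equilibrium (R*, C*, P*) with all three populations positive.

R* ≈ 178, C* ≈ 17.9, P* ≈ 16.3

From dP/dt = 0: 0.0185C* = 0.331, so C* = 17.9.
From dR/dt = 0: 0.58(1 - R*/309) = 0.0137·17.9, giving R* = 309·(1 - 0.423) = 178.
From dC/dt = 0: 0.00663·178 - 0.492 = 0.0425P*, so P* = 0.691/0.0425 = 16.3.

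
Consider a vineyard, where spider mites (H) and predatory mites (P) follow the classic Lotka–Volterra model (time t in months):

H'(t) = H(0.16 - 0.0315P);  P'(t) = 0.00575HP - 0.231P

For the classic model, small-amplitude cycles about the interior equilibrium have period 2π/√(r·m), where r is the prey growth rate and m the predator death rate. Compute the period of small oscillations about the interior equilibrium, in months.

T ≈ 32.7 months

Here r = 0.16 and m = 0.231, so r·m = 0.037.
ω = √0.037 = 0.192 per month, hence T = 2π/ω ≈ 32.7 months.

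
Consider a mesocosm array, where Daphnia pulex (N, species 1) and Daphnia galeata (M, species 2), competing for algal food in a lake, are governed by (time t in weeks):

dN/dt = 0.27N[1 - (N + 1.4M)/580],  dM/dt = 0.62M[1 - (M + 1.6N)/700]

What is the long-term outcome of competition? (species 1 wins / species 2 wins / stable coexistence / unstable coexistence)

unstable coexistence (outcome depends on initial conditions)

Compare the nullcline intercepts: K1/α12 = 580/1.4 = 414 < K2 = 700; K2/α21 = 700/1.6 = 438 < K1 = 580.
Since both are reversed, neither can invade when rare; the interior point is a saddle.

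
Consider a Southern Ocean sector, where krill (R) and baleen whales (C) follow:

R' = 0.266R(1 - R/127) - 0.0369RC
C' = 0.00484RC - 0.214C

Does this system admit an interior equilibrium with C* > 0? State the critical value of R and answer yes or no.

Threshold R = 44.2; K > 44.2, so yes, the predator persists.

The predator equation gives dC/dt > 0 only when R > 0.214/0.00484 = 44.2.
Without the predator, R → K = 127. Since 127 > 44.2, the predator can invade and persist.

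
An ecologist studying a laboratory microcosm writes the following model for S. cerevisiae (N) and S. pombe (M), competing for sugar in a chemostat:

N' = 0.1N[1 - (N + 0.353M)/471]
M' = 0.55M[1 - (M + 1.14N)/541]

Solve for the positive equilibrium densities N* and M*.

N* ≈ 469, M* ≈ 6.79

Setting both brackets to zero gives the nullclines N + 0.353M = 471 and 1.14N + M = 541.
Substituting M = 541 - 1.14N into the first: N(1 - 0.353·1.14) = 471 - 0.353·541.
So N* = 280/0.598 = 469, and then M* = 541 - 1.14·469 = 6.79.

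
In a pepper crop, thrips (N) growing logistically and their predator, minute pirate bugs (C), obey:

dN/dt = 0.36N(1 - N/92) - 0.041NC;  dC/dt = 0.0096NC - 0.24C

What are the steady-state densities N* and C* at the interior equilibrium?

From dC/dt = 0 with C > 0: 0.0096N* = 0.24, so N* = 25.
Substitute into dN/dt = 0: 0.36(1 - 25/92) = 0.041C*.
The bracket is 0.728, giving C* = 0.262/0.041 = 6.39.

N* ≈ 25, C* ≈ 6.39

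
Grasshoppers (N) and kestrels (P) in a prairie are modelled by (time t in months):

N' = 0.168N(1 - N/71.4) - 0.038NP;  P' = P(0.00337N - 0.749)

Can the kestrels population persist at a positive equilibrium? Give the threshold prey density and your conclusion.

The predator equation gives dP/dt > 0 only when N > 0.749/0.00337 = 222.
Without the predator, N → K = 71.4. Since 71.4 < 222, the predator cannot invade.

Threshold N = 222; K < 222, so no, the predator goes extinct.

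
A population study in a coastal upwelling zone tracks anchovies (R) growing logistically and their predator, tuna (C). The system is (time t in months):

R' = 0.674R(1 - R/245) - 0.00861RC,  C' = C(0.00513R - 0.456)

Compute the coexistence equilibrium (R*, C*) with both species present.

From dC/dt = 0 with C > 0: 0.00513R* = 0.456, so R* = 88.9.
Substitute into dR/dt = 0: 0.674(1 - 88.9/245) = 0.00861C*.
The bracket is 0.637, giving C* = 0.429/0.00861 = 49.9.

R* ≈ 88.9, C* ≈ 49.9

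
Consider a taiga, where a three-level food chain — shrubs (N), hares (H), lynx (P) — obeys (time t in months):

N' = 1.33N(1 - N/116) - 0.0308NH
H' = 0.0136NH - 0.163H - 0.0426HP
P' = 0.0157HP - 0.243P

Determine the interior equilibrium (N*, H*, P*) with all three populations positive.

From dP/dt = 0: 0.0157H* = 0.243, so H* = 15.5.
From dN/dt = 0: 1.33(1 - N*/116) = 0.0308·15.5, giving N* = 116·(1 - 0.358) = 74.4.
From dH/dt = 0: 0.0136·74.4 - 0.163 = 0.0426P*, so P* = 0.849/0.0426 = 19.9.

N* ≈ 74.4, H* ≈ 15.5, P* ≈ 19.9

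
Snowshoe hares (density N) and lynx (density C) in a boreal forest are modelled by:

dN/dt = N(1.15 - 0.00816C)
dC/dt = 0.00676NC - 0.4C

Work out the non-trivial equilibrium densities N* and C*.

Set dC/dt = 0 with C > 0: 0.00676N - 0.4 = 0, so N* = 0.4/0.00676 = 59.2.
Set dN/dt = 0 with N > 0: 1.15 - 0.00816C = 0, so C* = 1.15/0.00816 = 141.

N* ≈ 59.2, C* ≈ 141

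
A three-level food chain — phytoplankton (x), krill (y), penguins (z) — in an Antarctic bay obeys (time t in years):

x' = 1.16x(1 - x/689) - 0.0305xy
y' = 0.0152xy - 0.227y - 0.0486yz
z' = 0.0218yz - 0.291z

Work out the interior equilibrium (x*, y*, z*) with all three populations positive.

x* ≈ 447, y* ≈ 13.3, z* ≈ 135

From dz/dt = 0: 0.0218y* = 0.291, so y* = 13.3.
From dx/dt = 0: 1.16(1 - x*/689) = 0.0305·13.3, giving x* = 689·(1 - 0.351) = 447.
From dy/dt = 0: 0.0152·447 - 0.227 = 0.0486z*, so z* = 6.57/0.0486 = 135.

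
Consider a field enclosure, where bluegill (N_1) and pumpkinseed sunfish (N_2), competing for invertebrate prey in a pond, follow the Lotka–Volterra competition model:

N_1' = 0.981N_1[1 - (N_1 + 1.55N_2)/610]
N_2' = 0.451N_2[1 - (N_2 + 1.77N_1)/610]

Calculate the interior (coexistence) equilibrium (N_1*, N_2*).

N_1* ≈ 192, N_2* ≈ 269

Setting both brackets to zero gives the nullclines N_1 + 1.55N_2 = 610 and 1.77N_1 + N_2 = 610.
Substituting N_2 = 610 - 1.77N_1 into the first: N_1(1 - 1.55·1.77) = 610 - 1.55·610.
So N_1* = -336/-1.74 = 192, and then N_2* = 610 - 1.77·192 = 269.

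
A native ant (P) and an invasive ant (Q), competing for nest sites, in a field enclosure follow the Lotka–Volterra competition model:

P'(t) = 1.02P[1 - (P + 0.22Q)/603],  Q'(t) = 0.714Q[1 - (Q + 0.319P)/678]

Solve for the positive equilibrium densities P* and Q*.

Setting both brackets to zero gives the nullclines P + 0.22Q = 603 and 0.319P + Q = 678.
Substituting Q = 678 - 0.319P into the first: P(1 - 0.22·0.319) = 603 - 0.22·678.
So P* = 454/0.93 = 488, and then Q* = 678 - 0.319·488 = 522.

P* ≈ 488, Q* ≈ 522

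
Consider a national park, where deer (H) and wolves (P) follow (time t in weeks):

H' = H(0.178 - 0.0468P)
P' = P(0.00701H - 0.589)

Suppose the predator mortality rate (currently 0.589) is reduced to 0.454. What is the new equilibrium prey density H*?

H* ≈ 64.8

At the interior fixed point, setting dP/dt = 0 with P > 0 fixes H* = (predator death rate)/(HP coefficient) — independent of the other coefficients.
With the change, H* = 0.454/0.00701 = 64.8; it falls from 84.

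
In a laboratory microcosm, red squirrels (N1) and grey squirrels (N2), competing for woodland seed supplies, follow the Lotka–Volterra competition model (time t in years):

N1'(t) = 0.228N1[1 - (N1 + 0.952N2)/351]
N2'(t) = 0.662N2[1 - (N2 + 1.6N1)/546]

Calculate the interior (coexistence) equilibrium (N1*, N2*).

Setting both brackets to zero gives the nullclines N1 + 0.952N2 = 351 and 1.6N1 + N2 = 546.
Substituting N2 = 546 - 1.6N1 into the first: N1(1 - 0.952·1.6) = 351 - 0.952·546.
So N1* = -169/-0.523 = 323, and then N2* = 546 - 1.6·323 = 29.8.

N1* ≈ 323, N2* ≈ 29.8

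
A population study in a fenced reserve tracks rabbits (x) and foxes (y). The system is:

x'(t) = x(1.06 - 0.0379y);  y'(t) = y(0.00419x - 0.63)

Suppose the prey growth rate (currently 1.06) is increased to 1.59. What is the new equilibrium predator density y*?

At the interior fixed point, setting dx/dt = 0 with x > 0 fixes y* = (prey growth rate)/(xy coefficient) — independent of the other coefficients.
With the change, y* = 1.59/0.0379 = 42; it rises from 28.

y* ≈ 42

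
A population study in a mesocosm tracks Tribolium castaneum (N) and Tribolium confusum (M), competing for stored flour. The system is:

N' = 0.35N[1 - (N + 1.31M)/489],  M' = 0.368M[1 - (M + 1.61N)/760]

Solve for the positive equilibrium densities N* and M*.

N* ≈ 457, M* ≈ 24.6

Setting both brackets to zero gives the nullclines N + 1.31M = 489 and 1.61N + M = 760.
Substituting M = 760 - 1.61N into the first: N(1 - 1.31·1.61) = 489 - 1.31·760.
So N* = -507/-1.11 = 457, and then M* = 760 - 1.61·457 = 24.6.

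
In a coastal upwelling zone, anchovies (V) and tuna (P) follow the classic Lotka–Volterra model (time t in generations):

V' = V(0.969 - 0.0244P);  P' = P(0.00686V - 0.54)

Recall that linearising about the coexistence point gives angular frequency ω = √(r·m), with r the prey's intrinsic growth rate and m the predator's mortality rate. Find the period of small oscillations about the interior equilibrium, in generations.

Here r = 0.969 and m = 0.54, so r·m = 0.523.
ω = √0.523 = 0.723 per generation, hence T = 2π/ω ≈ 8.69 generations.

T ≈ 8.69 generations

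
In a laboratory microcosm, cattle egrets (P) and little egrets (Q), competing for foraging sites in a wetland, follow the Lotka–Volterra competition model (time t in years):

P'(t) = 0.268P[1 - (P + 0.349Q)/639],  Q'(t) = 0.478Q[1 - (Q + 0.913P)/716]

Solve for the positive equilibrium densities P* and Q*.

P* ≈ 571, Q* ≈ 195

Setting both brackets to zero gives the nullclines P + 0.349Q = 639 and 0.913P + Q = 716.
Substituting Q = 716 - 0.913P into the first: P(1 - 0.349·0.913) = 639 - 0.349·716.
So P* = 389/0.681 = 571, and then Q* = 716 - 0.913·571 = 195.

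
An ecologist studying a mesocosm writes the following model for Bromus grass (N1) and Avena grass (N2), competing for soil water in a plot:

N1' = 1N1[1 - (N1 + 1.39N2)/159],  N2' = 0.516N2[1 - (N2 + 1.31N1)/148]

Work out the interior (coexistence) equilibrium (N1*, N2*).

Setting both brackets to zero gives the nullclines N1 + 1.39N2 = 159 and 1.31N1 + N2 = 148.
Substituting N2 = 148 - 1.31N1 into the first: N1(1 - 1.39·1.31) = 159 - 1.39·148.
So N1* = -46.7/-0.821 = 56.9, and then N2* = 148 - 1.31·56.9 = 73.4.

N1* ≈ 56.9, N2* ≈ 73.4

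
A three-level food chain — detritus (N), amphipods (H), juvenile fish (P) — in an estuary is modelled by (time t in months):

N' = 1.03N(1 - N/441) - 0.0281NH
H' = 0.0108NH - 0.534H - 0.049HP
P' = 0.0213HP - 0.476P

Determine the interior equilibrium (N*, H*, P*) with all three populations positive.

N* ≈ 172, H* ≈ 22.3, P* ≈ 27

From dP/dt = 0: 0.0213H* = 0.476, so H* = 22.3.
From dN/dt = 0: 1.03(1 - N*/441) = 0.0281·22.3, giving N* = 441·(1 - 0.61) = 172.
From dH/dt = 0: 0.0108·172 - 0.534 = 0.049P*, so P* = 1.33/0.049 = 27.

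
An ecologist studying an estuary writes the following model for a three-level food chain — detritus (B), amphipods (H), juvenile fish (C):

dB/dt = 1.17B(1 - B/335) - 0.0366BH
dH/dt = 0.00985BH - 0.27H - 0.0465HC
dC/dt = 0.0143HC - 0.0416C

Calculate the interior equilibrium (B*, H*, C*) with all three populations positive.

From dC/dt = 0: 0.0143H* = 0.0416, so H* = 2.91.
From dB/dt = 0: 1.17(1 - B*/335) = 0.0366·2.91, giving B* = 335·(1 - 0.091) = 305.
From dH/dt = 0: 0.00985·305 - 0.27 = 0.0465C*, so C* = 2.73/0.0465 = 58.7.

B* ≈ 305, H* ≈ 2.91, C* ≈ 58.7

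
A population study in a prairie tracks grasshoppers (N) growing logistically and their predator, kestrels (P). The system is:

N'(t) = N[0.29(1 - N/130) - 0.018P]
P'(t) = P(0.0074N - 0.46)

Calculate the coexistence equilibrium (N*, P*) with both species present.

N* ≈ 62.2, P* ≈ 8.41

From dP/dt = 0 with P > 0: 0.0074N* = 0.46, so N* = 62.2.
Substitute into dN/dt = 0: 0.29(1 - 62.2/130) = 0.018P*.
The bracket is 0.522, giving P* = 0.151/0.018 = 8.41.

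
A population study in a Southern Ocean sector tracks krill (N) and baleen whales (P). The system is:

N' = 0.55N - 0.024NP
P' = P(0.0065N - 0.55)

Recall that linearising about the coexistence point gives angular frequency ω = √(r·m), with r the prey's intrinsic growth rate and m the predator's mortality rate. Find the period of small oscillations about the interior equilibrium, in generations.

T ≈ 11.4 generations

Here r = 0.55 and m = 0.55, so r·m = 0.303.
ω = √0.303 = 0.55 per generation, hence T = 2π/ω ≈ 11.4 generations.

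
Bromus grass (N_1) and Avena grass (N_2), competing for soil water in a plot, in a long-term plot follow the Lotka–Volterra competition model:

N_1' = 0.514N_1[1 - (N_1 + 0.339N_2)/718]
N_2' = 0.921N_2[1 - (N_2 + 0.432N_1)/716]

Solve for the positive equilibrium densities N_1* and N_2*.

N_1* ≈ 557, N_2* ≈ 475

Setting both brackets to zero gives the nullclines N_1 + 0.339N_2 = 718 and 0.432N_1 + N_2 = 716.
Substituting N_2 = 716 - 0.432N_1 into the first: N_1(1 - 0.339·0.432) = 718 - 0.339·716.
So N_1* = 475/0.854 = 557, and then N_2* = 716 - 0.432·557 = 475.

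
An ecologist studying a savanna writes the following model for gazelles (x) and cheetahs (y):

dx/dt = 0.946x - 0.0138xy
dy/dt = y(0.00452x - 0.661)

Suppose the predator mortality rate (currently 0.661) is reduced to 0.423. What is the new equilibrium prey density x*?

At the interior fixed point, setting dy/dt = 0 with y > 0 fixes x* = (predator death rate)/(xy coefficient) — independent of the other coefficients.
With the change, x* = 0.423/0.00452 = 93.6; it falls from 146.

x* ≈ 93.6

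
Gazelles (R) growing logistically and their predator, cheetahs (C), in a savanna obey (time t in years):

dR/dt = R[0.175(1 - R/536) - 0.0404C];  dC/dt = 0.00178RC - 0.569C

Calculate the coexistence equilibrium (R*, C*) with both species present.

R* ≈ 320, C* ≈ 1.75

From dC/dt = 0 with C > 0: 0.00178R* = 0.569, so R* = 320.
Substitute into dR/dt = 0: 0.175(1 - 320/536) = 0.0404C*.
The bracket is 0.404, giving C* = 0.0706/0.0404 = 1.75.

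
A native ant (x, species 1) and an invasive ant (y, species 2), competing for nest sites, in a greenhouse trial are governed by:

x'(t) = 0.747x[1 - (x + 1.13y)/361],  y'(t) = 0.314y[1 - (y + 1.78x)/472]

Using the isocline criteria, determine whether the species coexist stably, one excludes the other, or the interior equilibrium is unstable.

Compare the nullcline intercepts: K1/α12 = 361/1.13 = 319 < K2 = 472; K2/α21 = 472/1.78 = 265 < K1 = 361.
Since both are reversed, neither can invade when rare; the interior point is a saddle.

unstable coexistence (outcome depends on initial conditions)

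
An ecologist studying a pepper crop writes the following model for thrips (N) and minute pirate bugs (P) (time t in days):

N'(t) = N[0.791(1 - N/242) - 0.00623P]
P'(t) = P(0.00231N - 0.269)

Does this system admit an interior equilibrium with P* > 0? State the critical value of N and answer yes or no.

The predator equation gives dP/dt > 0 only when N > 0.269/0.00231 = 116.
Without the predator, N → K = 242. Since 242 > 116, the predator can invade and persist.

Threshold N = 116; K > 116, so yes, the predator persists.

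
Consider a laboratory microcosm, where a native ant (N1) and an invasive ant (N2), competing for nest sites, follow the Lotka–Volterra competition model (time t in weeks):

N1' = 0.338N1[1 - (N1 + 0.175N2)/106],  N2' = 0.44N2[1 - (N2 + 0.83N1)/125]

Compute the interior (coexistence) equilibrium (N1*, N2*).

Setting both brackets to zero gives the nullclines N1 + 0.175N2 = 106 and 0.83N1 + N2 = 125.
Substituting N2 = 125 - 0.83N1 into the first: N1(1 - 0.175·0.83) = 106 - 0.175·125.
So N1* = 84.1/0.855 = 98.4, and then N2* = 125 - 0.83·98.4 = 43.3.

N1* ≈ 98.4, N2* ≈ 43.3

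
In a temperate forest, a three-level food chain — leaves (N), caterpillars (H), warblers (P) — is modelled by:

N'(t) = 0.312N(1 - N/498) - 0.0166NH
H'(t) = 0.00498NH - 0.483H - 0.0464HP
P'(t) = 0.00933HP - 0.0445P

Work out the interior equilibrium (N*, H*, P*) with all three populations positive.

N* ≈ 372, H* ≈ 4.77, P* ≈ 29.5

From dP/dt = 0: 0.00933H* = 0.0445, so H* = 4.77.
From dN/dt = 0: 0.312(1 - N*/498) = 0.0166·4.77, giving N* = 498·(1 - 0.254) = 372.
From dH/dt = 0: 0.00498·372 - 0.483 = 0.0464P*, so P* = 1.37/0.0464 = 29.5.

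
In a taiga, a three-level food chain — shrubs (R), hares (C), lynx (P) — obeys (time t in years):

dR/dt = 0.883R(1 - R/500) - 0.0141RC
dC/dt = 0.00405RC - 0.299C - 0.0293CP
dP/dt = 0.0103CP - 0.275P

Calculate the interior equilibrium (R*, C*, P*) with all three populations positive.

From dP/dt = 0: 0.0103C* = 0.275, so C* = 26.7.
From dR/dt = 0: 0.883(1 - R*/500) = 0.0141·26.7, giving R* = 500·(1 - 0.426) = 287.
From dC/dt = 0: 0.00405·287 - 0.299 = 0.0293P*, so P* = 0.863/0.0293 = 29.4.

R* ≈ 287, C* ≈ 26.7, P* ≈ 29.4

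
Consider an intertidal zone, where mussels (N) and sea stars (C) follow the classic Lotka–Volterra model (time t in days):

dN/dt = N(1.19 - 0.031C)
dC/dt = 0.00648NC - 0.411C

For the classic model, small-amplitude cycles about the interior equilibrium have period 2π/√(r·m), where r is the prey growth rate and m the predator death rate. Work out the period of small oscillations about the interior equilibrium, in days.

T ≈ 8.98 days

Here r = 1.19 and m = 0.411, so r·m = 0.489.
ω = √0.489 = 0.699 per day, hence T = 2π/ω ≈ 8.98 days.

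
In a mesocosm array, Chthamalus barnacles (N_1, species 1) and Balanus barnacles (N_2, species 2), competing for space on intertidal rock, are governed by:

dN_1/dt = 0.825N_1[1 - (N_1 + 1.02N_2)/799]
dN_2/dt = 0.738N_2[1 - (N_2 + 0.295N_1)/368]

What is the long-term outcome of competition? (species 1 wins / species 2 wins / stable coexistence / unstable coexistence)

Compare the nullcline intercepts: K1/α12 = 799/1.02 = 783 > K2 = 368; K2/α21 = 368/0.295 = 1250 > K1 = 799.
Since both inequalities hold, each species can invade when rare, so the interior equilibrium is stable.

stable coexistence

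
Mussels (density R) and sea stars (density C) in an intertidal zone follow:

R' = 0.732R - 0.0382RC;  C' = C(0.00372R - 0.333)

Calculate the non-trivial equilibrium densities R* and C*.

Set dC/dt = 0 with C > 0: 0.00372R - 0.333 = 0, so R* = 0.333/0.00372 = 89.5.
Set dR/dt = 0 with R > 0: 0.732 - 0.0382C = 0, so C* = 0.732/0.0382 = 19.2.

R* ≈ 89.5, C* ≈ 19.2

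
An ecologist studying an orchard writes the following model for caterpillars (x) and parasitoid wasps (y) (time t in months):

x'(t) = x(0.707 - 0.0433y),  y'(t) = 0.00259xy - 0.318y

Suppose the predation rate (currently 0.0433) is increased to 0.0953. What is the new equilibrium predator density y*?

At the interior fixed point, setting dx/dt = 0 with x > 0 fixes y* = (prey growth rate)/(xy coefficient) — independent of the other coefficients.
With the change, y* = 0.707/0.0953 = 7.42; it falls from 16.3.

y* ≈ 7.42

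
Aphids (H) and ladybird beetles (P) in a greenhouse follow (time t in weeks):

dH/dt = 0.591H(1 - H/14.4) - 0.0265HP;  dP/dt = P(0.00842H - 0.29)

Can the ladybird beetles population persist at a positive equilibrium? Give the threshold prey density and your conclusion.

The predator equation gives dP/dt > 0 only when H > 0.29/0.00842 = 34.4.
Without the predator, H → K = 14.4. Since 14.4 < 34.4, the predator cannot invade.

Threshold H = 34.4; K < 34.4, so no, the predator goes extinct.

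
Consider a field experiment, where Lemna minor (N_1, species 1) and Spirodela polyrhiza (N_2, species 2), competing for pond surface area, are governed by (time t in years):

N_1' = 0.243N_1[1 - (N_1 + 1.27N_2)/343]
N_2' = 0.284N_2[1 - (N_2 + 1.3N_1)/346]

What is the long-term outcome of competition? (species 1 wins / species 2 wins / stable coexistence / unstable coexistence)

Compare the nullcline intercepts: K1/α12 = 343/1.27 = 270 < K2 = 346; K2/α21 = 346/1.3 = 266 < K1 = 343.
Since both are reversed, neither can invade when rare; the interior point is a saddle.

unstable coexistence (outcome depends on initial conditions)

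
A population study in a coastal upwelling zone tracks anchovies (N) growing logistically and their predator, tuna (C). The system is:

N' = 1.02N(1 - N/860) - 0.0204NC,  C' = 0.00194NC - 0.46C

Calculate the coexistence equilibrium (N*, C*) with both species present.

N* ≈ 237, C* ≈ 36.2

From dC/dt = 0 with C > 0: 0.00194N* = 0.46, so N* = 237.
Substitute into dN/dt = 0: 1.02(1 - 237/860) = 0.0204C*.
The bracket is 0.724, giving C* = 0.739/0.0204 = 36.2.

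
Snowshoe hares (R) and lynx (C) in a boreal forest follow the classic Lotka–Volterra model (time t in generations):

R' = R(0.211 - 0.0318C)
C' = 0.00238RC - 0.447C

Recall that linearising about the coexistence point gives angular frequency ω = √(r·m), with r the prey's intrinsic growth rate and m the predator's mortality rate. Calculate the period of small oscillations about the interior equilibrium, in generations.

T ≈ 20.5 generations

Here r = 0.211 and m = 0.447, so r·m = 0.0943.
ω = √0.0943 = 0.307 per generation, hence T = 2π/ω ≈ 20.5 generations.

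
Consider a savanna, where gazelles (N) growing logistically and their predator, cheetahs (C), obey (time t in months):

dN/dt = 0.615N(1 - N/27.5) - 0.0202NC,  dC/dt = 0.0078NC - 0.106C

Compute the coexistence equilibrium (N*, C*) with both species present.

From dC/dt = 0 with C > 0: 0.0078N* = 0.106, so N* = 13.6.
Substitute into dN/dt = 0: 0.615(1 - 13.6/27.5) = 0.0202C*.
The bracket is 0.506, giving C* = 0.311/0.0202 = 15.4.

N* ≈ 13.6, C* ≈ 15.4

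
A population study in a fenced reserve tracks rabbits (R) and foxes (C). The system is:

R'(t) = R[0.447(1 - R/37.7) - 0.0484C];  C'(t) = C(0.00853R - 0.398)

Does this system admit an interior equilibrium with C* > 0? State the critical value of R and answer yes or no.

Threshold R = 46.7; K < 46.7, so no, the predator goes extinct.

The predator equation gives dC/dt > 0 only when R > 0.398/0.00853 = 46.7.
Without the predator, R → K = 37.7. Since 37.7 < 46.7, the predator cannot invade.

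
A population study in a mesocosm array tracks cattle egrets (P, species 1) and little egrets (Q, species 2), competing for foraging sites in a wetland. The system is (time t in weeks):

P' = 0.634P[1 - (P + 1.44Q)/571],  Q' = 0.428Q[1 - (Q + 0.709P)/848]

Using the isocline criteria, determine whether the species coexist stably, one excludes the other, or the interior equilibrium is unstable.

Compare the nullcline intercepts: K1/α12 = 571/1.44 = 397 < K2 = 848; K2/α21 = 848/0.709 = 1200 > K1 = 571.
Since the inequalities point opposite ways, species 2 can invade but species 1 cannot.

species 2 excludes species 1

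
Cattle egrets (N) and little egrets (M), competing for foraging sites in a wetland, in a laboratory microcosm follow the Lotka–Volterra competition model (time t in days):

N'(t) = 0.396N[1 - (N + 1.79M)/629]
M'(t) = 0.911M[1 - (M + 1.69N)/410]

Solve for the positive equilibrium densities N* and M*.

N* ≈ 51.8, M* ≈ 322

Setting both brackets to zero gives the nullclines N + 1.79M = 629 and 1.69N + M = 410.
Substituting M = 410 - 1.69N into the first: N(1 - 1.79·1.69) = 629 - 1.79·410.
So N* = -105/-2.03 = 51.8, and then M* = 410 - 1.69·51.8 = 322.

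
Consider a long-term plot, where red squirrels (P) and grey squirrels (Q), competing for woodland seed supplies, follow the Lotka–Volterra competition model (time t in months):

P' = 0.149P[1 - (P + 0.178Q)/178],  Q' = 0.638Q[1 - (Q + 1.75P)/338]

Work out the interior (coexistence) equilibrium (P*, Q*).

Setting both brackets to zero gives the nullclines P + 0.178Q = 178 and 1.75P + Q = 338.
Substituting Q = 338 - 1.75P into the first: P(1 - 0.178·1.75) = 178 - 0.178·338.
So P* = 118/0.689 = 171, and then Q* = 338 - 1.75·171 = 38.5.

P* ≈ 171, Q* ≈ 38.5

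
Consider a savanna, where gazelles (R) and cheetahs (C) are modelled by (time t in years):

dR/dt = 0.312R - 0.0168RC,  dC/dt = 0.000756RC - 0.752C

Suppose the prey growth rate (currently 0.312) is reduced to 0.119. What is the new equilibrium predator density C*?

C* ≈ 7.08

At the interior fixed point, setting dR/dt = 0 with R > 0 fixes C* = (prey growth rate)/(RC coefficient) — independent of the other coefficients.
With the change, C* = 0.119/0.0168 = 7.08; it falls from 18.6.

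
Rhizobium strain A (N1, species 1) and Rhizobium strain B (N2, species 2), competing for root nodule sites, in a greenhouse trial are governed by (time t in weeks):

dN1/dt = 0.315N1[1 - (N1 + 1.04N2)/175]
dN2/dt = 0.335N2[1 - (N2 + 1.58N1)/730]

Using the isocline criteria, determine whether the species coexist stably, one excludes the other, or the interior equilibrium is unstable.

Compare the nullcline intercepts: K1/α12 = 175/1.04 = 168 < K2 = 730; K2/α21 = 730/1.58 = 462 > K1 = 175.
Since the inequalities point opposite ways, species 2 can invade but species 1 cannot.

species 2 excludes species 1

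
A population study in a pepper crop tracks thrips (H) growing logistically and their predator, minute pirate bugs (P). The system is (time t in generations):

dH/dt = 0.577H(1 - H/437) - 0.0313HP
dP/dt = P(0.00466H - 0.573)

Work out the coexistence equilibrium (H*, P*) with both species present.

From dP/dt = 0 with P > 0: 0.00466H* = 0.573, so H* = 123.
Substitute into dH/dt = 0: 0.577(1 - 123/437) = 0.0313P*.
The bracket is 0.719, giving P* = 0.415/0.0313 = 13.2.

H* ≈ 123, P* ≈ 13.2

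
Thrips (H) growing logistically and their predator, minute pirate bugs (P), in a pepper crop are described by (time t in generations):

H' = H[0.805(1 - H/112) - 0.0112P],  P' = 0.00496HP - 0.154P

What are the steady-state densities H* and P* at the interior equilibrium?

H* ≈ 31, P* ≈ 51.9

From dP/dt = 0 with P > 0: 0.00496H* = 0.154, so H* = 31.
Substitute into dH/dt = 0: 0.805(1 - 31/112) = 0.0112P*.
The bracket is 0.723, giving P* = 0.582/0.0112 = 51.9.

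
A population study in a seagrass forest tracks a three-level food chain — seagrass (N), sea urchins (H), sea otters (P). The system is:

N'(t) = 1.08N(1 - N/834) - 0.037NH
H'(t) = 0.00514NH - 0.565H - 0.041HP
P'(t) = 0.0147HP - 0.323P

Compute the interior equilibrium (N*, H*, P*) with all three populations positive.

N* ≈ 206, H* ≈ 22, P* ≈ 12.1

From dP/dt = 0: 0.0147H* = 0.323, so H* = 22.
From dN/dt = 0: 1.08(1 - N*/834) = 0.037·22, giving N* = 834·(1 - 0.753) = 206.
From dH/dt = 0: 0.00514·206 - 0.565 = 0.041P*, so P* = 0.495/0.041 = 12.1.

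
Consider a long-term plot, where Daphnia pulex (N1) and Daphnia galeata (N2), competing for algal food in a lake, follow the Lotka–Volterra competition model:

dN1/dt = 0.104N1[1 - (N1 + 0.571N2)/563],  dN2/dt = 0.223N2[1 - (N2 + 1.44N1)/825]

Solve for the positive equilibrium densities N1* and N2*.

N1* ≈ 517, N2* ≈ 80.3

Setting both brackets to zero gives the nullclines N1 + 0.571N2 = 563 and 1.44N1 + N2 = 825.
Substituting N2 = 825 - 1.44N1 into the first: N1(1 - 0.571·1.44) = 563 - 0.571·825.
So N1* = 91.9/0.178 = 517, and then N2* = 825 - 1.44·517 = 80.3.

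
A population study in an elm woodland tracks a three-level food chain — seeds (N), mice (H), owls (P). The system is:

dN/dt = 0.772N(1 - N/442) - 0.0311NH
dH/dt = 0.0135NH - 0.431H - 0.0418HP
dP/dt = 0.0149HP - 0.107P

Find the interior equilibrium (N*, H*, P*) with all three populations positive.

N* ≈ 314, H* ≈ 7.18, P* ≈ 91.1

From dP/dt = 0: 0.0149H* = 0.107, so H* = 7.18.
From dN/dt = 0: 0.772(1 - N*/442) = 0.0311·7.18, giving N* = 442·(1 - 0.289) = 314.
From dH/dt = 0: 0.0135·314 - 0.431 = 0.0418P*, so P* = 3.81/0.0418 = 91.1.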